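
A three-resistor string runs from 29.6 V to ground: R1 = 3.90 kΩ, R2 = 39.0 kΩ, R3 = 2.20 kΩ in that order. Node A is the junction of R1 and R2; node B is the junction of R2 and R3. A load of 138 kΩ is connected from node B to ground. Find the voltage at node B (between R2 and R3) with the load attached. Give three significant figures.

V ≈ 1.42 V

At node B, R3 is in parallel with the load: R3‖R_L = 2.165 kΩ.
Below node A the resistance is R2 + (R3‖R_L) = 41.17 kΩ, so V_A = 29.6 × 41.17/45.07 = 27.04 V.
Then V_B = V_A × (R3‖R_L)/(R2 + R3‖R_L) = 27.04 × 2.165/41.17 = 1.42 V.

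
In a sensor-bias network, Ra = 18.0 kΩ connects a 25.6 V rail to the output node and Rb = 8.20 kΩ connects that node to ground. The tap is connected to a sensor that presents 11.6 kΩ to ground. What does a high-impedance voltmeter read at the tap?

V_out ≈ 5.39 V

The load sits in parallel with Rb: Rb‖R_L = (8.20 × 11.6) / (8.20 + 11.6) = 4.804 kΩ.
V_out = 25.6 × 4.804 / (18.0 + 4.804) = 25.6 × 4.804/22.80 = 5.39 V.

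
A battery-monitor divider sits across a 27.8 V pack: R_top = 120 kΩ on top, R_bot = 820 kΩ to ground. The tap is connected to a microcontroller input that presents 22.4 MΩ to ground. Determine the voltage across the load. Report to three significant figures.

The load sits in parallel with R_bot: R_bot‖R_L = (820 × 22400) / (820 + 22400) = 791.0 kΩ.
V_out = 27.8 × 791.0 / (120 + 791.0) = 27.8 × 791.0/911.0 = 24.1 V.
(Unloaded it would have been 24.3 V.)

V_out ≈ 24.1 V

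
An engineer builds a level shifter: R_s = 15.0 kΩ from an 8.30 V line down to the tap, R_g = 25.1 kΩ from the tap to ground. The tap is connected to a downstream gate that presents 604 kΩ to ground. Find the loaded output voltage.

V_out ≈ 5.12 V

The load sits in parallel with R_g: R_g‖R_L = (25.1 × 604) / (25.1 + 604) = 24.10 kΩ.
V_out = 8.30 × 24.10 / (15.0 + 24.10) = 8.30 × 24.10/39.10 = 5.12 V.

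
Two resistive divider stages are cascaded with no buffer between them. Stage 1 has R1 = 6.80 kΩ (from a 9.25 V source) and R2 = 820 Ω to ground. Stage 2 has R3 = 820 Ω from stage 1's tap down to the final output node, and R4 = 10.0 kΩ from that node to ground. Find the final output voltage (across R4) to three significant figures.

Stage 2 presents R3+R4 = 10820 Ω as a load on stage 1's tap.
Stage 1's lower leg becomes R2‖(R3+R4) = 762.2 Ω, so V_mid = 9.25 × 762.2/7562 = 0.9324 V.
Stage 2 is itself unloaded: V_out = V_mid × R4/(R3+R4) = 0.9324 × 10000/10820 = 0.862 V.

V_out ≈ 0.862 V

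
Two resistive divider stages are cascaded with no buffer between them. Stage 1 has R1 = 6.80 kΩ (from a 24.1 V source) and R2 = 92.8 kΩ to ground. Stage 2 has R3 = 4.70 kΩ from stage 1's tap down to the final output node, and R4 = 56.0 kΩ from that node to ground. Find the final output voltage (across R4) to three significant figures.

Stage 2 presents R3+R4 = 60.70 kΩ as a load on stage 1's tap.
Stage 1's lower leg becomes R2‖(R3+R4) = 36.70 kΩ, so V_mid = 24.1 × 36.70/43.50 = 20.33 V.
Stage 2 is itself unloaded: V_out = V_mid × R4/(R3+R4) = 20.33 × 56.0/60.70 = 18.8 V.

V_out ≈ 18.8 V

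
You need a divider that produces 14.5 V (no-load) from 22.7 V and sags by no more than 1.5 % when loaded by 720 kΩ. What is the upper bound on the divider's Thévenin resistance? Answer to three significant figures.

Loading drop = R_th/(R_th + R_L) ≤ 0.0150, so R_th ≤ R_L · ε/(1−ε) = 720 kΩ × 0.0150/0.9850 = 11.0 kΩ.
(Any R1, R2 with R2/(R1+R2) = 0.639 and R1‖R2 ≤ 11.0 kΩ will meet the spec.)

R_th ≤ 11.0 kΩ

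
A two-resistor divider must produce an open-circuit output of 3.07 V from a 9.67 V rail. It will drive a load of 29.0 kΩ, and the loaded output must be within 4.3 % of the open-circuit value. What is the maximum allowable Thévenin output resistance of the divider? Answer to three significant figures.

R_th ≤ 1.30 kΩ

Loading drop = R_th/(R_th + R_L) ≤ 0.0430, so R_th ≤ R_L · ε/(1−ε) = 29.0 kΩ × 0.0430/0.9570 = 1.30 kΩ.
(Any R1, R2 with R2/(R1+R2) = 0.317 and R1‖R2 ≤ 1.30 kΩ will meet the spec.)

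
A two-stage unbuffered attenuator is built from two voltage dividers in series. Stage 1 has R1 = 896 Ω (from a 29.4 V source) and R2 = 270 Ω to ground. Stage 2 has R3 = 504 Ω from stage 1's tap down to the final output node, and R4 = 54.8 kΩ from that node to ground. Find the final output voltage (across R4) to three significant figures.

V_out ≈ 6.72 V

Stage 2 presents R3+R4 = 55300 Ω as a load on stage 1's tap.
Stage 1's lower leg becomes R2‖(R3+R4) = 268.7 Ω, so V_mid = 29.4 × 268.7/1165 = 6.782 V.
Stage 2 is itself unloaded: V_out = V_mid × R4/(R3+R4) = 6.782 × 54800/55300 = 6.72 V.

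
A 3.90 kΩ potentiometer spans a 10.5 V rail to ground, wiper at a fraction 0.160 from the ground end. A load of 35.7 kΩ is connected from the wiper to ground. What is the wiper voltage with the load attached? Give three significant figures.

V ≈ 1.66 V

The wiper splits the pot into (1−α)R = 3276 Ω above and αR = 624.0 Ω below.
Lower section ‖ load = 613.3 Ω.
V_wiper = 10.5 × 613.3/(3276 + 613.3) = 1.66 V.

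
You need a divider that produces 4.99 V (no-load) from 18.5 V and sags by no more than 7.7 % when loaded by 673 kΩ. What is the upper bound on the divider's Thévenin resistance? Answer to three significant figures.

Loading drop = R_th/(R_th + R_L) ≤ 0.0770, so R_th ≤ R_L · ε/(1−ε) = 673 kΩ × 0.0770/0.9230 = 56.1 kΩ.

R_th ≤ 56.1 kΩ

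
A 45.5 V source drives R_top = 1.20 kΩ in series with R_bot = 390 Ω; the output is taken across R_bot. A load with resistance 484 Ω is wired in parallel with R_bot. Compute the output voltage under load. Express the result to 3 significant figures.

The load sits in parallel with R_bot: R_bot‖R_L = (390 × 484) / (390 + 484) = 216.0 Ω.
V_out = 45.5 × 216.0 / (1200 + 216.0) = 45.5 × 216.0/1416 = 6.94 V.

V_out ≈ 6.94 V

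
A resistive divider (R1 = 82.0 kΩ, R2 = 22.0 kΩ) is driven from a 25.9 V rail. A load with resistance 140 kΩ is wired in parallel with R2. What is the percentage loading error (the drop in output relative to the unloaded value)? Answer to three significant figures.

11.0 %

The divider's output (Thévenin) resistance is R1‖R2 = 17.35 kΩ.
Fractional drop under load = R_th/(R_th + R_L) = 17.35 / (17.35 + 140) = 0.1102.
So the output falls by 11.0 %.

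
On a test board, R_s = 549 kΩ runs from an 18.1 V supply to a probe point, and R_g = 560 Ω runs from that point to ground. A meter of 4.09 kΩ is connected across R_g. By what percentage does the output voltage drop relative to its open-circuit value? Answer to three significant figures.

Unloaded V = 18.1 × 560/549600 = 0.018444 V.
Loaded: R_g‖R_L = 492.6 Ω, giving V = 18.1 × 492.6/549500 = 0.016225 V.
Drop = (0.018444 − 0.016225) / 0.018444 = 12.0 %.

12.0 %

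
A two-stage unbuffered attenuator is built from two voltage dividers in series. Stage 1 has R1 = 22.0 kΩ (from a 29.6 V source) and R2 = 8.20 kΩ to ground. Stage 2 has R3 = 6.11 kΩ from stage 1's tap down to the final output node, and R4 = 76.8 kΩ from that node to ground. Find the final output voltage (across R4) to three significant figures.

V_out ≈ 6.94 V

Stage 2 presents R3+R4 = 82.91 kΩ as a load on stage 1's tap.
Stage 1's lower leg becomes R2‖(R3+R4) = 7.462 kΩ, so V_mid = 29.6 × 7.462/29.46 = 7.497 V.
Stage 2 is itself unloaded: V_out = V_mid × R4/(R3+R4) = 7.497 × 76.8/82.91 = 6.94 V.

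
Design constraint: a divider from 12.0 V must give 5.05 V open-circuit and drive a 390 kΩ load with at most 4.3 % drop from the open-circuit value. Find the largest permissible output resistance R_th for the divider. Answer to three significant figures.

Loading drop = R_th/(R_th + R_L) ≤ 0.0430, so R_th ≤ R_L · ε/(1−ε) = 390 kΩ × 0.0430/0.9570 = 17.5 kΩ.

R_th ≤ 17.5 kΩ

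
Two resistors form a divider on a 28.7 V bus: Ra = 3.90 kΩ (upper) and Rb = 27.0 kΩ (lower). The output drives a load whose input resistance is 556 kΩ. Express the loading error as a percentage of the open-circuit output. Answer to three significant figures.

The divider's output (Thévenin) resistance is Ra‖Rb = 3.408 kΩ.
Fractional drop under load = R_th/(R_th + R_L) = 3.408 / (3.408 + 556) = 0.006092.
So the output falls by 0.609 %.

0.609 %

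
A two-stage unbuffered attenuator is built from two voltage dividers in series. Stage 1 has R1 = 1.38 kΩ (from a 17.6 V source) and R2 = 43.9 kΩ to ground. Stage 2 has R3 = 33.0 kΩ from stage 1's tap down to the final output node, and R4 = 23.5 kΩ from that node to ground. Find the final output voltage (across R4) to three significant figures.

Stage 2 presents R3+R4 = 56.50 kΩ as a load on stage 1's tap.
Stage 1's lower leg becomes R2‖(R3+R4) = 24.70 kΩ, so V_mid = 17.6 × 24.70/26.08 = 16.67 V.
Stage 2 is itself unloaded: V_out = V_mid × R4/(R3+R4) = 16.67 × 23.5/56.50 = 6.93 V.

V_out ≈ 6.93 V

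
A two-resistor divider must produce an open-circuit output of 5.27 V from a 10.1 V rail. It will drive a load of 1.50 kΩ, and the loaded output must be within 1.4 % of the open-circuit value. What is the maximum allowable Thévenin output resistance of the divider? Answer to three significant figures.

Loading drop = R_th/(R_th + R_L) ≤ 0.0140, so R_th ≤ R_L · ε/(1−ε) = 1.50 kΩ × 0.0140/0.9860 = 21.3 Ω.

R_th ≤ 21.3 Ω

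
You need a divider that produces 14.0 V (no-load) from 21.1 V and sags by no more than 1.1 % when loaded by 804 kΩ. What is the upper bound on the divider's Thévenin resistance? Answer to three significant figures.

R_th ≤ 8.94 kΩ

Loading drop = R_th/(R_th + R_L) ≤ 0.0110, so R_th ≤ R_L · ε/(1−ε) = 804 kΩ × 0.0110/0.9890 = 8.94 kΩ.
(Any R1, R2 with R2/(R1+R2) = 0.664 and R1‖R2 ≤ 8.94 kΩ will meet the spec.)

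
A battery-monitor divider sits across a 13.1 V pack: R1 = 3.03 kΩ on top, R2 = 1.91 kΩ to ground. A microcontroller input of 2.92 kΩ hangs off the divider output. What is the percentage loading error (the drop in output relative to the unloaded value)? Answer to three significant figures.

28.6 %

The divider's output (Thévenin) resistance is R1‖R2 = 1.172 kΩ.
Fractional drop under load = R_th/(R_th + R_L) = 1.172 / (1.172 + 2.92) = 0.2863.
So the output falls by 28.6 %.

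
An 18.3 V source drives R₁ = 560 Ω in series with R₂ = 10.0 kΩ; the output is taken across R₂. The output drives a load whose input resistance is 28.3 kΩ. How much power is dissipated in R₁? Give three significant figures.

Total resistance from the source is R₁ + (R₂‖R_L) = 7949 Ω, so I = 18.3/7949 Ω = 2.302 mA.
P = I²·R₁ = (2.302 mA)² × 560 Ω = 2.97 mW.

P ≈ 2.97 mW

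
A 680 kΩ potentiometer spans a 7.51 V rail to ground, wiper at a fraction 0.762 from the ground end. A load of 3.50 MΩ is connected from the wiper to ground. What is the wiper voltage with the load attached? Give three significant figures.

The wiper splits the pot into (1−α)R = 161.8 kΩ above and αR = 518.2 kΩ below.
Lower section ‖ load = 451.3 kΩ.
V_wiper = 7.51 × 451.3/(161.8 + 451.3) = 5.53 V.

V ≈ 5.53 V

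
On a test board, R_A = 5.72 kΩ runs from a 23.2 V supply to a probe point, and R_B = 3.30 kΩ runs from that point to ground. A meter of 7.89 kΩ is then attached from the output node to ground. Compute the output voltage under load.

The load sits in parallel with R_B: R_B‖R_L = (3.30 × 7.89) / (3.30 + 7.89) = 2.327 kΩ.
V_out = 23.2 × 2.327 / (5.72 + 2.327) = 23.2 × 2.327/8.047 = 6.71 V.

V_out ≈ 6.71 V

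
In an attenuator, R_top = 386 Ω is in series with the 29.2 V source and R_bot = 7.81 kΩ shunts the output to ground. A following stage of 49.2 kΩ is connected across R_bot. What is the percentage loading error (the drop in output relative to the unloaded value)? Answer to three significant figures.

0.742 %

The divider's output (Thévenin) resistance is R_top‖R_bot = 367.8 Ω.
Fractional drop under load = R_th/(R_th + R_L) = 367.8 / (367.8 + 49200) = 0.007421.
So the output falls by 0.742 %.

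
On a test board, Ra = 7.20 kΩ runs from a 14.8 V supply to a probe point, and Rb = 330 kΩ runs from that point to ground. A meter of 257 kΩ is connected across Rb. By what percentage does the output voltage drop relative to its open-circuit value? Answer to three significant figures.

The divider's output (Thévenin) resistance is Ra‖Rb = 7.046 kΩ.
Fractional drop under load = R_th/(R_th + R_L) = 7.046 / (7.046 + 257) = 0.02669.
So the output falls by 2.67 %.

2.67 %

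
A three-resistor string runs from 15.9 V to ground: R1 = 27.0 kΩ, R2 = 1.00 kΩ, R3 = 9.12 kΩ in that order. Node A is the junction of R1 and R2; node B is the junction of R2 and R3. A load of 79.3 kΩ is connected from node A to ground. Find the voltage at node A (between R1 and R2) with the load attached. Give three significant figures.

V ≈ 3.97 V

Below node A the series string R2+R3 = 10.12 kΩ sits in parallel with the 79.3 kΩ load: 8.975 kΩ.
V_A = 15.9 × 8.975/(27.0 + 8.975) = 3.97 V.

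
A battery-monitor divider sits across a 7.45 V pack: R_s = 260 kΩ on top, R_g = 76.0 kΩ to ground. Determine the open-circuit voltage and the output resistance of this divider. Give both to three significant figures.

V_th is the open-circuit tap voltage: 7.45 × 76.0/(260 + 76.0) = 1.69 V.
With the supply zeroed, R_s and R_g appear in parallel from the tap: R_th = R_s‖R_g = (260 × 76.0)/336.0 = 58.8 kΩ.

V_th = 1.69 V, R_th = 58.8 kΩ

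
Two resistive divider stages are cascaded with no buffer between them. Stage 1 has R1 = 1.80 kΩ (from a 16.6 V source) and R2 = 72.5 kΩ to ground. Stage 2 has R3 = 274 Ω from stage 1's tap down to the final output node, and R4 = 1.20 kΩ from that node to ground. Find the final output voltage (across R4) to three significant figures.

V_out ≈ 6.02 V

Stage 2 presents R3+R4 = 1474 Ω as a load on stage 1's tap.
Stage 1's lower leg becomes R2‖(R3+R4) = 1445 Ω, so V_mid = 16.6 × 1445/3245 = 7.391 V.
Stage 2 is itself unloaded: V_out = V_mid × R4/(R3+R4) = 7.391 × 1200/1474 = 6.02 V.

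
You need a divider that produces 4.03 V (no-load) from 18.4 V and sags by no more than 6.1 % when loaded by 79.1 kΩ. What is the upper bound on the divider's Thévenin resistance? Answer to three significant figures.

R_th ≤ 5.14 kΩ

Loading drop = R_th/(R_th + R_L) ≤ 0.0610, so R_th ≤ R_L · ε/(1−ε) = 79.1 kΩ × 0.0610/0.9390 = 5.14 kΩ.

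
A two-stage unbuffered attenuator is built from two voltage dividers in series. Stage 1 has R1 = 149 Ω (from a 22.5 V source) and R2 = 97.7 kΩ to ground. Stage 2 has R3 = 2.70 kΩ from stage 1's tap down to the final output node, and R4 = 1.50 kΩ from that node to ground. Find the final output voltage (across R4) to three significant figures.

Stage 2 presents R3+R4 = 4200 Ω as a load on stage 1's tap.
Stage 1's lower leg becomes R2‖(R3+R4) = 4027 Ω, so V_mid = 22.5 × 4027/4176 = 21.70 V.
Stage 2 is itself unloaded: V_out = V_mid × R4/(R3+R4) = 21.70 × 1500/4200 = 7.75 V.

V_out ≈ 7.75 V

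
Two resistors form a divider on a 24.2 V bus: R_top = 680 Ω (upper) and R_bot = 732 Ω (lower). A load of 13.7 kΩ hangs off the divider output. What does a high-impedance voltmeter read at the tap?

The load sits in parallel with R_bot: R_bot‖R_L = (732 × 13700) / (732 + 13700) = 694.9 Ω.
V_out = 24.2 × 694.9 / (680 + 694.9) = 24.2 × 694.9/1375 = 12.2 V.

V_out ≈ 12.2 V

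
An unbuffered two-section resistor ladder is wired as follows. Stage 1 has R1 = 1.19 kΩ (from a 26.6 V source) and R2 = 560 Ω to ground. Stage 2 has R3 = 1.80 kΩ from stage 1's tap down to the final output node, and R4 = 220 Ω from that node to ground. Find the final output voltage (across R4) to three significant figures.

Stage 2 presents R3+R4 = 2020 Ω as a load on stage 1's tap.
Stage 1's lower leg becomes R2‖(R3+R4) = 438.4 Ω, so V_mid = 26.6 × 438.4/1628 = 7.162 V.
Stage 2 is itself unloaded: V_out = V_mid × R4/(R3+R4) = 7.162 × 220/2020 = 0.780 V.

V_out ≈ 0.780 V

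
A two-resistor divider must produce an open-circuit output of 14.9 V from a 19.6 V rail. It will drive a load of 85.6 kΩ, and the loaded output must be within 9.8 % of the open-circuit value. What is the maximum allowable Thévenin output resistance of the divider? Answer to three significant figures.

R_th ≤ 9.30 kΩ

Loading drop = R_th/(R_th + R_L) ≤ 0.0980, so R_th ≤ R_L · ε/(1−ε) = 85.6 kΩ × 0.0980/0.9020 = 9.30 kΩ.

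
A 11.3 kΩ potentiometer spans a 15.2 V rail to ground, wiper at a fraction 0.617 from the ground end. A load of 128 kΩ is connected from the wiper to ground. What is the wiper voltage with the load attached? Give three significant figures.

The wiper splits the pot into (1−α)R = 4.328 kΩ above and αR = 6.972 kΩ below.
Lower section ‖ load = 6.612 kΩ.
V_wiper = 15.2 × 6.612/(4.328 + 6.612) = 9.19 V.

V ≈ 9.19 V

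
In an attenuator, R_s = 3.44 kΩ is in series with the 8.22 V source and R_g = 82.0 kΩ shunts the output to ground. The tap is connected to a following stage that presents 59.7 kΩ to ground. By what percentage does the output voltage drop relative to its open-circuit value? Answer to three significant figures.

5.24 %

The divider's output (Thévenin) resistance is R_s‖R_g = 3.301 kΩ.
Fractional drop under load = R_th/(R_th + R_L) = 3.301 / (3.301 + 59.7) = 0.05240.
So the output falls by 5.24 %.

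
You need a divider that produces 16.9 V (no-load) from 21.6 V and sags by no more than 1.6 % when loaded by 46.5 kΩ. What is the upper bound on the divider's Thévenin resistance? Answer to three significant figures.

Loading drop = R_th/(R_th + R_L) ≤ 0.0160, so R_th ≤ R_L · ε/(1−ε) = 46.5 kΩ × 0.0160/0.9840 = 756 Ω.

R_th ≤ 756 Ω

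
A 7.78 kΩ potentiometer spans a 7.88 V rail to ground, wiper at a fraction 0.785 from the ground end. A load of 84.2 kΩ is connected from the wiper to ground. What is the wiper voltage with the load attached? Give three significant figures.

V ≈ 6.09 V

The wiper splits the pot into (1−α)R = 1.673 kΩ above and αR = 6.107 kΩ below.
Lower section ‖ load = 5.694 kΩ.
V_wiper = 7.88 × 5.694/(1.673 + 5.694) = 6.09 V.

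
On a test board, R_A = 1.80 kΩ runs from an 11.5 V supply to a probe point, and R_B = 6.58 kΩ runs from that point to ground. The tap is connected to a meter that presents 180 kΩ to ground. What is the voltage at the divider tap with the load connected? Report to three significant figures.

V_out ≈ 8.96 V

The load sits in parallel with R_B: R_B‖R_L = (6.58 × 180) / (6.58 + 180) = 6.348 kΩ.
V_out = 11.5 × 6.348 / (1.80 + 6.348) = 11.5 × 6.348/8.148 = 8.96 V.
(Unloaded it would have been 9.03 V.)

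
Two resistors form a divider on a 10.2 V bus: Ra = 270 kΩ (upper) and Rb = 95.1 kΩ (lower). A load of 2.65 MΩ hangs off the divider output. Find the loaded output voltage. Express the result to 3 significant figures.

V_out ≈ 2.59 V

The load sits in parallel with Rb: Rb‖R_L = (95.1 × 2650) / (95.1 + 2650) = 91.81 kΩ.
V_out = 10.2 × 91.81 / (270 + 91.81) = 10.2 × 91.81/361.8 = 2.59 V.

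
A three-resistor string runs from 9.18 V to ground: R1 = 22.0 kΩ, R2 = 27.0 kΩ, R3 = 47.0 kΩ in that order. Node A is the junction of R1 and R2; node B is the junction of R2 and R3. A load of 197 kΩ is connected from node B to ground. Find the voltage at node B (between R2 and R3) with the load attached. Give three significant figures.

At node B, R3 is in parallel with the load: R3‖R_L = 37.95 kΩ.
Below node A the resistance is R2 + (R3‖R_L) = 64.95 kΩ, so V_A = 9.18 × 64.95/86.95 = 6.857 V.
Then V_B = V_A × (R3‖R_L)/(R2 + R3‖R_L) = 6.857 × 37.95/64.95 = 4.01 V.

V ≈ 4.01 V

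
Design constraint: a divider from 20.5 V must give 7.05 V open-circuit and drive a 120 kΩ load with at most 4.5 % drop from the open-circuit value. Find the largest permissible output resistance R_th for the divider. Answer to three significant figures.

R_th ≤ 5.65 kΩ

Loading drop = R_th/(R_th + R_L) ≤ 0.0450, so R_th ≤ R_L · ε/(1−ε) = 120 kΩ × 0.0450/0.9550 = 5.65 kΩ.
(Any R1, R2 with R2/(R1+R2) = 0.344 and R1‖R2 ≤ 5.65 kΩ will meet the spec.)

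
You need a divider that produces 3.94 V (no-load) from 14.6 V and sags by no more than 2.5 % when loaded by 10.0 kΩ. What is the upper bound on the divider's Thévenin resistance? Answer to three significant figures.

R_th ≤ 256 Ω

Loading drop = R_th/(R_th + R_L) ≤ 0.0250, so R_th ≤ R_L · ε/(1−ε) = 10.0 kΩ × 0.0250/0.9750 = 256 Ω.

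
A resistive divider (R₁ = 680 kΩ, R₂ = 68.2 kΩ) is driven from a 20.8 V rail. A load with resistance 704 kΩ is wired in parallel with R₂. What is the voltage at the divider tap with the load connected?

The load sits in parallel with R₂: R₂‖R_L = (68.2 × 704) / (68.2 + 704) = 62.18 kΩ.
V_out = 20.8 × 62.18 / (680 + 62.18) = 20.8 × 62.18/742.2 = 1.74 V.

V_out ≈ 1.74 V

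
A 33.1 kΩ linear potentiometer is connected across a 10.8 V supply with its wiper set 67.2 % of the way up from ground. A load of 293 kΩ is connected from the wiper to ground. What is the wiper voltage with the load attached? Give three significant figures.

The wiper splits the pot into (1−α)R = 10.86 kΩ above and αR = 22.24 kΩ below.
Lower section ‖ load = 20.67 kΩ.
V_wiper = 10.8 × 20.67/(10.86 + 20.67) = 7.08 V.

V ≈ 7.08 V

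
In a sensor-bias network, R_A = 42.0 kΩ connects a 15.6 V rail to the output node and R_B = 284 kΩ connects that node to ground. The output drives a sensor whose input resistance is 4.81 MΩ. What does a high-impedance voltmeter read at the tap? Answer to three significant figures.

The load sits in parallel with R_B: R_B‖R_L = (284 × 4810) / (284 + 4810) = 268.2 kΩ.
V_out = 15.6 × 268.2 / (42.0 + 268.2) = 15.6 × 268.2/310.2 = 13.5 V.

V_out ≈ 13.5 V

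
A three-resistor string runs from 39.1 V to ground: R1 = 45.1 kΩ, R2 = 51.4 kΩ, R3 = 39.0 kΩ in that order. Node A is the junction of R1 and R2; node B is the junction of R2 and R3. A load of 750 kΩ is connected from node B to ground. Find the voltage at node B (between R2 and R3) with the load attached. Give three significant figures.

At node B, R3 is in parallel with the load: R3‖R_L = 37.07 kΩ.
Below node A the resistance is R2 + (R3‖R_L) = 88.47 kΩ, so V_A = 39.1 × 88.47/133.6 = 25.90 V.
Then V_B = V_A × (R3‖R_L)/(R2 + R3‖R_L) = 25.90 × 37.07/88.47 = 10.9 V.

V ≈ 10.9 V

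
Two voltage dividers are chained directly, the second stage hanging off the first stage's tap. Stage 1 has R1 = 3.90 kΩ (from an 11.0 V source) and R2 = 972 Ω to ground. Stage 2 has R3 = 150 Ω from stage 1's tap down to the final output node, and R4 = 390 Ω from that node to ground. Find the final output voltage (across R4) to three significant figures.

V_out ≈ 0.649 V

Stage 2 presents R3+R4 = 540.0 Ω as a load on stage 1's tap.
Stage 1's lower leg becomes R2‖(R3+R4) = 347.1 Ω, so V_mid = 11.0 × 347.1/4247 = 0.8991 V.
Stage 2 is itself unloaded: V_out = V_mid × R4/(R3+R4) = 0.8991 × 390/540.0 = 0.649 V.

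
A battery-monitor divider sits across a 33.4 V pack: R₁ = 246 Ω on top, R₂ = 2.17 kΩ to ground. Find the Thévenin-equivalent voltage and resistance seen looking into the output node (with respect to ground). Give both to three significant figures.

V_th = 30.0 V, R_th = 221 Ω

V_th is the open-circuit tap voltage: 33.4 × 2170/(246 + 2170) = 30.0 V.
With the supply zeroed, R₁ and R₂ appear in parallel from the tap: R_th = R₁‖R₂ = (246 × 2170)/2416 = 221 Ω.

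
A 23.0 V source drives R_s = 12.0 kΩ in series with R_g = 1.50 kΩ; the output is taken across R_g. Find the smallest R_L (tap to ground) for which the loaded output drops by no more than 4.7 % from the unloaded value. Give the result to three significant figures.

Output resistance R_th = R_s‖R_g = (12.0 × 1.50)/13.50 = 1.333 kΩ.
The fractional drop is R_th/(R_th + R_L); requiring this ≤ 0.0470 gives R_L ≥ R_th(1/0.0470 − 1) = 1.333 × 20.28 = 27.0 kΩ.

R_L(min) ≈ 27.0 kΩ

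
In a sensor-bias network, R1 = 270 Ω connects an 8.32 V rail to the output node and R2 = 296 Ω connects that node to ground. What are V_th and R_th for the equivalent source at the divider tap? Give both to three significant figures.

V_th is the open-circuit tap voltage: 8.32 × 296/(270 + 296) = 4.35 V.
With the supply zeroed, R1 and R2 appear in parallel from the tap: R_th = R1‖R2 = (270 × 296)/566.0 = 141 Ω.

V_th = 4.35 V, R_th = 141 Ω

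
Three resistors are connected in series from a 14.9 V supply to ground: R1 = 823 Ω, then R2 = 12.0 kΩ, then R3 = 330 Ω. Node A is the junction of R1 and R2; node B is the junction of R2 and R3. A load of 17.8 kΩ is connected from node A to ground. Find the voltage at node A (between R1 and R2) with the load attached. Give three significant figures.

Below node A the series string R2+R3 = 12330 Ω sits in parallel with the 17800 Ω load: 7284 Ω.
V_A = 14.9 × 7284/(823 + 7284) = 13.4 V.

V ≈ 13.4 V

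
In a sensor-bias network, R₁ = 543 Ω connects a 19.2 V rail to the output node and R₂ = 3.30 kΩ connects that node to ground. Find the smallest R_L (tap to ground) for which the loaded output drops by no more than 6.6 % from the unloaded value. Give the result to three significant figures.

R_L(min) ≈ 6.60 kΩ

Output resistance R_th = R₁‖R₂ = (543 × 3300)/3843 = 466.3 Ω.
The fractional drop is R_th/(R_th + R_L); requiring this ≤ 0.0660 gives R_L ≥ R_th(1/0.0660 − 1) = 466.3 × 14.15 = 6.60 kΩ.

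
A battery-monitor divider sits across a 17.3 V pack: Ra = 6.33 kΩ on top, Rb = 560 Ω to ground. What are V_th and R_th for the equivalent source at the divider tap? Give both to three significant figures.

V_th is the open-circuit tap voltage: 17.3 × 560/(6330 + 560) = 1.41 V.
With the supply zeroed, Ra and Rb appear in parallel from the tap: R_th = Ra‖Rb = (6330 × 560)/6890 = 514 Ω.

V_th = 1.41 V, R_th = 514 Ω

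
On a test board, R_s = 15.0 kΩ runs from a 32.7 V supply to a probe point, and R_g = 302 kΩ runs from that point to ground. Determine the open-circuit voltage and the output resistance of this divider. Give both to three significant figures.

V_th is the open-circuit tap voltage: 32.7 × 302/(15.0 + 302) = 31.2 V.
With the supply zeroed, R_s and R_g appear in parallel from the tap: R_th = R_s‖R_g = (15.0 × 302)/317.0 = 14.3 kΩ.

V_th = 31.2 V, R_th = 14.3 kΩ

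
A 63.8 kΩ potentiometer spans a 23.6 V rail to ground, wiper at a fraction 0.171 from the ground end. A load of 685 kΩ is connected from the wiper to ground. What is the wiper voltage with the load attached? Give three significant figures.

V ≈ 3.98 V

The wiper splits the pot into (1−α)R = 52.89 kΩ above and αR = 10.91 kΩ below.
Lower section ‖ load = 10.74 kΩ.
V_wiper = 23.6 × 10.74/(52.89 + 10.74) = 3.98 V.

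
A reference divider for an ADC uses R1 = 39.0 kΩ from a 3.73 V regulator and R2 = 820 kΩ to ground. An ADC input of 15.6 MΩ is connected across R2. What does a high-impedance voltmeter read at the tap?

The load sits in parallel with R2: R2‖R_L = (820 × 15600) / (820 + 15600) = 779.0 kΩ.
V_out = 3.73 × 779.0 / (39.0 + 779.0) = 3.73 × 779.0/818.0 = 3.55 V.
(Unloaded it would have been 3.56 V.)

V_out ≈ 3.55 V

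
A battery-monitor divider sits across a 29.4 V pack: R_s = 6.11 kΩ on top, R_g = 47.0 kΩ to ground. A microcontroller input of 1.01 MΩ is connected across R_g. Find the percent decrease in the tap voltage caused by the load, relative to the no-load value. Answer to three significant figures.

The divider's output (Thévenin) resistance is R_s‖R_g = 5.407 kΩ.
Fractional drop under load = R_th/(R_th + R_L) = 5.407 / (5.407 + 1010) = 0.005325.
So the output falls by 0.533 %.

0.533 %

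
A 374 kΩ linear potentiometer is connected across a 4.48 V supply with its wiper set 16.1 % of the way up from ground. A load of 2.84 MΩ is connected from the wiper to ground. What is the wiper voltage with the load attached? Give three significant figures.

The wiper splits the pot into (1−α)R = 313.8 kΩ above and αR = 60.21 kΩ below.
Lower section ‖ load = 58.96 kΩ.
V_wiper = 4.48 × 58.96/(313.8 + 58.96) = 0.709 V.

V ≈ 0.709 V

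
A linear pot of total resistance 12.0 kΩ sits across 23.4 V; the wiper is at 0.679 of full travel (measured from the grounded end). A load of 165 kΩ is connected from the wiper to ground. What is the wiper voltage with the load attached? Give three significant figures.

The wiper splits the pot into (1−α)R = 3.852 kΩ above and αR = 8.148 kΩ below.
Lower section ‖ load = 7.765 kΩ.
V_wiper = 23.4 × 7.765/(3.852 + 7.765) = 15.6 V.

V ≈ 15.6 V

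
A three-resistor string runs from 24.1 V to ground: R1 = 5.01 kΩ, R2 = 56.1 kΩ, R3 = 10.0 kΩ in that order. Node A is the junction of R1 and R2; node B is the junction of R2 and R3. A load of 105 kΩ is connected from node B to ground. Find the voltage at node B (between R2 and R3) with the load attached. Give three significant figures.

At node B, R3 is in parallel with the load: R3‖R_L = 9.130 kΩ.
Below node A the resistance is R2 + (R3‖R_L) = 65.23 kΩ, so V_A = 24.1 × 65.23/70.24 = 22.38 V.
Then V_B = V_A × (R3‖R_L)/(R2 + R3‖R_L) = 22.38 × 9.130/65.23 = 3.13 V.

V ≈ 3.13 V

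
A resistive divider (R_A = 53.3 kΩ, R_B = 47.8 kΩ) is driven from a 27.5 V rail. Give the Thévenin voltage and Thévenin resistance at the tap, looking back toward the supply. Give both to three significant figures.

V_th = 13.0 V, R_th = 25.2 kΩ

V_th is the open-circuit tap voltage: 27.5 × 47.8/(53.3 + 47.8) = 13.0 V.
With the supply zeroed, R_A and R_B appear in parallel from the tap: R_th = R_A‖R_B = (53.3 × 47.8)/101.1 = 25.2 kΩ.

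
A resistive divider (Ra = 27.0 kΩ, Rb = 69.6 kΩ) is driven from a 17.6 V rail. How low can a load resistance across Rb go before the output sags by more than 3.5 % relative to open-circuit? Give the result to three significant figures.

R_L(min) ≈ 536 kΩ

Output resistance R_th = Ra‖Rb = (27.0 × 69.6)/96.60 = 19.45 kΩ.
The fractional drop is R_th/(R_th + R_L); requiring this ≤ 0.0350 gives R_L ≥ R_th(1/0.0350 − 1) = 19.45 × 27.57 = 536 kΩ.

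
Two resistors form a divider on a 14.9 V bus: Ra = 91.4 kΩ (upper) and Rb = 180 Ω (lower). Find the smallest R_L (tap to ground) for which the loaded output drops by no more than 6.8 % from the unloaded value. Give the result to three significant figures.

Output resistance R_th = Ra‖Rb = (91400 × 180)/91580 = 179.6 Ω.
The fractional drop is R_th/(R_th + R_L); requiring this ≤ 0.0680 gives R_L ≥ R_th(1/0.0680 − 1) = 179.6 × 13.71 = 2.46 kΩ.

R_L(min) ≈ 2.46 kΩ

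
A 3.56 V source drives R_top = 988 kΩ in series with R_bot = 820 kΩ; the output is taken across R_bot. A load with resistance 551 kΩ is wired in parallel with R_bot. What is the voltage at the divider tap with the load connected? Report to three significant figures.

The load sits in parallel with R_bot: R_bot‖R_L = (820 × 551) / (820 + 551) = 329.6 kΩ.
V_out = 3.56 × 329.6 / (988 + 329.6) = 3.56 × 329.6/1318 = 0.890 V.

V_out ≈ 0.890 V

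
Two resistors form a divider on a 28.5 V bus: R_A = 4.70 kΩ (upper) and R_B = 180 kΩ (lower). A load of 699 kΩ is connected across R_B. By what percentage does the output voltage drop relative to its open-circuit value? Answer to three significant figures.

0.651 %

The divider's output (Thévenin) resistance is R_A‖R_B = 4.580 kΩ.
Fractional drop under load = R_th/(R_th + R_L) = 4.580 / (4.580 + 699) = 0.006510.
So the output falls by 0.651 %.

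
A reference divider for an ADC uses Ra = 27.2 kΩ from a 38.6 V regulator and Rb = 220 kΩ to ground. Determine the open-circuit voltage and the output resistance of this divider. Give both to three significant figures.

V_th is the open-circuit tap voltage: 38.6 × 220/(27.2 + 220) = 34.4 V.
With the supply zeroed, Ra and Rb appear in parallel from the tap: R_th = Ra‖Rb = (27.2 × 220)/247.2 = 24.2 kΩ.

V_th = 34.4 V, R_th = 24.2 kΩ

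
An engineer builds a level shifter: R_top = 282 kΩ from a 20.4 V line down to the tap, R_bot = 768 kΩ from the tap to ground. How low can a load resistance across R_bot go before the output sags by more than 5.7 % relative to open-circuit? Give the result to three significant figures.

R_L(min) ≈ 3.41 MΩ

Output resistance R_th = R_top‖R_bot = (282 × 768)/1050 = 206.3 kΩ.
The fractional drop is R_th/(R_th + R_L); requiring this ≤ 0.0570 gives R_L ≥ R_th(1/0.0570 − 1) = 206.3 × 16.54 = 3.41 MΩ.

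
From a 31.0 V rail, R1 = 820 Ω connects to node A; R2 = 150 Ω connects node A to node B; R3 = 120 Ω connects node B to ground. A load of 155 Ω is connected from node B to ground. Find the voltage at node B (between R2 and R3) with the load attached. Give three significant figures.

At node B, R3 is in parallel with the load: R3‖R_L = 67.64 Ω.
Below node A the resistance is R2 + (R3‖R_L) = 217.6 Ω, so V_A = 31.0 × 217.6/1038 = 6.502 V.
Then V_B = V_A × (R3‖R_L)/(R2 + R3‖R_L) = 6.502 × 67.64/217.6 = 2.02 V.

V ≈ 2.02 V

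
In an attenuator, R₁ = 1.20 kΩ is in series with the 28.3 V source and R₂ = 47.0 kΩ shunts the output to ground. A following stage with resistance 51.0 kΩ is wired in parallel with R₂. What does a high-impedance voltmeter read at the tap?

The load sits in parallel with R₂: R₂‖R_L = (47.0 × 51.0) / (47.0 + 51.0) = 24.46 kΩ.
V_out = 28.3 × 24.46 / (1.20 + 24.46) = 28.3 × 24.46/25.66 = 27.0 V.
(Unloaded it would have been 27.6 V.)

V_out ≈ 27.0 V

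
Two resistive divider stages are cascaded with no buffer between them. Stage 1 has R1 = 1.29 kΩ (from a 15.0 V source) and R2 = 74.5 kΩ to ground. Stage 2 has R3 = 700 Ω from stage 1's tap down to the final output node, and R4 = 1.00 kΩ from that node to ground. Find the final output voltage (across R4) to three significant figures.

V_out ≈ 4.97 V

Stage 2 presents R3+R4 = 1700 Ω as a load on stage 1's tap.
Stage 1's lower leg becomes R2‖(R3+R4) = 1662 Ω, so V_mid = 15.0 × 1662/2952 = 8.445 V.
Stage 2 is itself unloaded: V_out = V_mid × R4/(R3+R4) = 8.445 × 1000/1700 = 4.97 V.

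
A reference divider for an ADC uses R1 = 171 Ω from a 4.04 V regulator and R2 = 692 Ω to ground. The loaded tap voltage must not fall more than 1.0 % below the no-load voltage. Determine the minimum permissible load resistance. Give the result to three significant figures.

R_L(min) ≈ 13.6 kΩ

Output resistance R_th = R1‖R2 = (171 × 692)/863.0 = 137.1 Ω.
The fractional drop is R_th/(R_th + R_L); requiring this ≤ 0.0100 gives R_L ≥ R_th(1/0.0100 − 1) = 137.1 × 99.00 = 13.6 kΩ.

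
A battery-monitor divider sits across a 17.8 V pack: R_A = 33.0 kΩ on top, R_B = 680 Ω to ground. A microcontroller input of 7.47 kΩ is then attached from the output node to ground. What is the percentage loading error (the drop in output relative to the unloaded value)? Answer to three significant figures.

8.19 %

Unloaded V = 17.8 × 680/33680 = 0.35938 V.
Loaded: R_B‖R_L = 623.3 Ω, giving V = 17.8 × 623.3/33620 = 0.32995 V.
Drop = (0.35938 − 0.32995) / 0.35938 = 8.19 %.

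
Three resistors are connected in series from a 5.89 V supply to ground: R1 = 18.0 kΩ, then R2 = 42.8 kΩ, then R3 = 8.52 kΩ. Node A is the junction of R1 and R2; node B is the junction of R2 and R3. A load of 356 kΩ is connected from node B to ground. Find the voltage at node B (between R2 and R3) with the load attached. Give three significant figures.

V ≈ 0.709 V

At node B, R3 is in parallel with the load: R3‖R_L = 8.321 kΩ.
Below node A the resistance is R2 + (R3‖R_L) = 51.12 kΩ, so V_A = 5.89 × 51.12/69.12 = 4.356 V.
Then V_B = V_A × (R3‖R_L)/(R2 + R3‖R_L) = 4.356 × 8.321/51.12 = 0.709 V.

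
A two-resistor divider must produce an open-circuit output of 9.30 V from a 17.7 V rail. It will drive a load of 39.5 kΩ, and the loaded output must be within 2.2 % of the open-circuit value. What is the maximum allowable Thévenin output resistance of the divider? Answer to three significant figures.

Loading drop = R_th/(R_th + R_L) ≤ 0.0220, so R_th ≤ R_L · ε/(1−ε) = 39.5 kΩ × 0.0220/0.9780 = 889 Ω.
(Any R1, R2 with R2/(R1+R2) = 0.525 and R1‖R2 ≤ 889 Ω will meet the spec.)

R_th ≤ 889 Ω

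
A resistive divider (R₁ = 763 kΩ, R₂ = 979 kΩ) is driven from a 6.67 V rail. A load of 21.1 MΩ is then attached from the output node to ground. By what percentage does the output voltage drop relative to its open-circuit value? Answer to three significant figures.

The divider's output (Thévenin) resistance is R₁‖R₂ = 428.8 kΩ.
Fractional drop under load = R_th/(R_th + R_L) = 428.8 / (428.8 + 21100) = 0.01992.
So the output falls by 1.99 %.

1.99 %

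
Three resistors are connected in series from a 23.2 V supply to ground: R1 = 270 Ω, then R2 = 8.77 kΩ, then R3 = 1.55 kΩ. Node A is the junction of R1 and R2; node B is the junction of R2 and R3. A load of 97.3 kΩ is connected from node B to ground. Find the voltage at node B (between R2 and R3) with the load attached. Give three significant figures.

At node B, R3 is in parallel with the load: R3‖R_L = 1526 Ω.
Below node A the resistance is R2 + (R3‖R_L) = 10300 Ω, so V_A = 23.2 × 10300/10570 = 22.61 V.
Then V_B = V_A × (R3‖R_L)/(R2 + R3‖R_L) = 22.61 × 1526/10300 = 3.35 V.

V ≈ 3.35 V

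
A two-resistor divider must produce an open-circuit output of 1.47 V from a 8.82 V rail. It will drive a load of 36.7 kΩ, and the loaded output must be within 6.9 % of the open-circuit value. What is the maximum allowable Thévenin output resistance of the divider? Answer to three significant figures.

Loading drop = R_th/(R_th + R_L) ≤ 0.0690, so R_th ≤ R_L · ε/(1−ε) = 36.7 kΩ × 0.0690/0.9310 = 2.72 kΩ.
(Any R1, R2 with R2/(R1+R2) = 0.167 and R1‖R2 ≤ 2.72 kΩ will meet the spec.)

R_th ≤ 2.72 kΩ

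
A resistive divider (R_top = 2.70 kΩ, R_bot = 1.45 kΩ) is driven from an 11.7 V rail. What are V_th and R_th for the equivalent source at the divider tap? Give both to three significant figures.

V_th is the open-circuit tap voltage: 11.7 × 1.45/(2.70 + 1.45) = 4.09 V.
With the supply zeroed, R_top and R_bot appear in parallel from the tap: R_th = R_top‖R_bot = (2.70 × 1.45)/4.150 = 943 Ω.

V_th = 4.09 V, R_th = 943 Ω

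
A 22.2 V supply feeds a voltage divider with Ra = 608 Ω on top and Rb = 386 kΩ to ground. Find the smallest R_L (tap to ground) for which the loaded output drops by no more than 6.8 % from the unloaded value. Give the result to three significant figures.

Output resistance R_th = Ra‖Rb = (608 × 386000)/386600 = 607.0 Ω.
The fractional drop is R_th/(R_th + R_L); requiring this ≤ 0.0680 gives R_L ≥ R_th(1/0.0680 − 1) = 607.0 × 13.71 = 8.32 kΩ.

R_L(min) ≈ 8.32 kΩ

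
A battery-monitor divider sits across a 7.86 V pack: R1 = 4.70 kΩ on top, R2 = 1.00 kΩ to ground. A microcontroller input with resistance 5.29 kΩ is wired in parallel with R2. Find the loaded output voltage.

The load sits in parallel with R2: R2‖R_L = (1.00 × 5.29) / (1.00 + 5.29) = 0.8410 kΩ.
V_out = 7.86 × 0.8410 / (4.70 + 0.8410) = 7.86 × 0.8410/5.541 = 1.19 V.

V_out ≈ 1.19 V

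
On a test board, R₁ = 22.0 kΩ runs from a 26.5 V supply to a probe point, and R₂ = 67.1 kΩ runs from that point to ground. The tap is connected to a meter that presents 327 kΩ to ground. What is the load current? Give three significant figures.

R₂‖R_L = 55.68 kΩ; V_out = 26.5 × 55.68/77.68 = 18.99 V.
I_L = V_out / R_L = 18.99 / 327 kΩ = 0.0581 mA.

I_L ≈ 0.0581 mA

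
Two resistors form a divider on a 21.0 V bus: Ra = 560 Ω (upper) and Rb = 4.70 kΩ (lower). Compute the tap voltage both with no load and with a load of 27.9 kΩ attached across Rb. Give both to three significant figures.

Open-circuit: V = 21.0 × 4700/(560 + 4700) = 18.8 V.
With the load, Rb becomes Rb‖R_L = 4022 Ω, so V = 21.0 × 4022/4582 = 18.4 V.

Unloaded: 18.8 V; loaded: 18.4 V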